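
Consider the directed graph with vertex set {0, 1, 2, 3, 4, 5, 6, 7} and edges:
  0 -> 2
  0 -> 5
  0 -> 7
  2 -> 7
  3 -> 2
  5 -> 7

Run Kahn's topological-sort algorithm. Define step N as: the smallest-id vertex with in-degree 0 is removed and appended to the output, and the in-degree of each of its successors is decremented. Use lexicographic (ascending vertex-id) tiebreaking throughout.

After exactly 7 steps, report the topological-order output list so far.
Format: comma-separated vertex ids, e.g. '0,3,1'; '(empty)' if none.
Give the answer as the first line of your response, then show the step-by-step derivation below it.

0,1,3,2,4,5,6

step 1: output 0; order=[0]; indeg=(0,0,1,0,0,0,0,2)
step 2: output 1; order=[0,1]; indeg=(0,0,1,0,0,0,0,2)
step 3: output 3; order=[0,1,3]; indeg=(0,0,0,0,0,0,0,2)
step 4: output 2; order=[0,1,3,2]; indeg=(0,0,0,0,0,0,0,1)
step 5: output 4; order=[0,1,3,2,4]; indeg=(0,0,0,0,0,0,0,1)
step 6: output 5; order=[0,1,3,2,4,5]; indeg=(0,0,0,0,0,0,0,0)
step 7: output 6; order=[0,1,3,2,4,5,6]; indeg=(0,0,0,0,0,0,0,0)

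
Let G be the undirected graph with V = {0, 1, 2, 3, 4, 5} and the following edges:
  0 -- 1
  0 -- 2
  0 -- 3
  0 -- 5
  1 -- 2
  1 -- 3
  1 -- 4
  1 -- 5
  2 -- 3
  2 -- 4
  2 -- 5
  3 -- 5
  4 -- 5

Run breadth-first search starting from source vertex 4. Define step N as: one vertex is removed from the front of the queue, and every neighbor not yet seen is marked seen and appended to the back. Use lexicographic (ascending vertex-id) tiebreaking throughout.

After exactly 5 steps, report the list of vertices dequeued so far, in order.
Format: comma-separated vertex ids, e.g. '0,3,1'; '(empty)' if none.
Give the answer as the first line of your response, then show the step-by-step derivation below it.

4,1,2,5,0

step 1: dequeue 4; queue=[1,2,5]; order=4
step 2: dequeue 1; queue=[2,5,0,3]; order=4,1
step 3: dequeue 2; queue=[5,0,3]; order=4,1,2
step 4: dequeue 5; queue=[0,3]; order=4,1,2,5
step 5: dequeue 0; queue=[3]; order=4,1,2,5,0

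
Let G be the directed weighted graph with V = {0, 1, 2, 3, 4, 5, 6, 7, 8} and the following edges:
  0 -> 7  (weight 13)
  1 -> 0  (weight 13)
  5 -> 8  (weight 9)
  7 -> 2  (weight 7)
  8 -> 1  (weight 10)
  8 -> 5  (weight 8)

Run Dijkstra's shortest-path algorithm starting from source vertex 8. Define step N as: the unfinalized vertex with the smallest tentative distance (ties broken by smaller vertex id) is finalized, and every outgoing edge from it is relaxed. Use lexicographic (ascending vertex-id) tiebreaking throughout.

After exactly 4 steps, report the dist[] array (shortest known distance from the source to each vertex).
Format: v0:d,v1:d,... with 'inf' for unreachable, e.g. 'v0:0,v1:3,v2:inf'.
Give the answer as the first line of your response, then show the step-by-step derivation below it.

v0:23,v1:10,v2:inf,v3:inf,v4:inf,v5:8,v6:inf,v7:36,v8:0

step 1: dist = v0:inf,v1:10,v2:inf,v3:inf,v4:inf,v5:8,v6:inf,v7:inf,v8:0
step 2: dist = v0:inf,v1:10,v2:inf,v3:inf,v4:inf,v5:8,v6:inf,v7:inf,v8:0
step 3: dist = v0:23,v1:10,v2:inf,v3:inf,v4:inf,v5:8,v6:inf,v7:inf,v8:0
step 4: dist = v0:23,v1:10,v2:inf,v3:inf,v4:inf,v5:8,v6:inf,v7:36,v8:0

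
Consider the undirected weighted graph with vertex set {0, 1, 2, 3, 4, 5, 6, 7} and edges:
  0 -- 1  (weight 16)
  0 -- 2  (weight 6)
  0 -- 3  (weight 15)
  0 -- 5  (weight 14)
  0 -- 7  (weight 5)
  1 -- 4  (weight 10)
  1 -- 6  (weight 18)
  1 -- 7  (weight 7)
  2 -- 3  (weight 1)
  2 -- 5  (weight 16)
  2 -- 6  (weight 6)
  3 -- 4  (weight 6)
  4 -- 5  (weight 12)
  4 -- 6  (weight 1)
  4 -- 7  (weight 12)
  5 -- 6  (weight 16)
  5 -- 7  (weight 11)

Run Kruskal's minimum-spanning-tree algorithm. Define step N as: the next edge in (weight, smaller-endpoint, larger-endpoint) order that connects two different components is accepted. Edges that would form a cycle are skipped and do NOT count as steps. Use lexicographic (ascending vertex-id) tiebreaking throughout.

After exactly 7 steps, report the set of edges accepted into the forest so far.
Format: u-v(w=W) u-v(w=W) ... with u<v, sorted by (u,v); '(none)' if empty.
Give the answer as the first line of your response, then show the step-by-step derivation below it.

0-2(w=6) 0-7(w=5) 1-7(w=7) 2-3(w=1) 2-6(w=6) 4-6(w=1) 5-7(w=11)

step 1: add edge 2-3 (w=1); MST = {2-3(w=1)}
step 2: add edge 4-6 (w=1); MST = {2-3(w=1) 4-6(w=1)}
step 3: add edge 0-7 (w=5); MST = {0-7(w=5) 2-3(w=1) 4-6(w=1)}
step 4: add edge 0-2 (w=6); MST = {0-2(w=6) 0-7(w=5) 2-3(w=1) 4-6(w=1)}
step 5: add edge 2-6 (w=6); MST = {0-2(w=6) 0-7(w=5) 2-3(w=1) 2-6(w=6) 4-6(w=1)}
step 6: add edge 1-7 (w=7); MST = {0-2(w=6) 0-7(w=5) 1-7(w=7) 2-3(w=1) 2-6(w=6) 4-6(w=1)}
step 7: add edge 5-7 (w=11); MST = {0-2(w=6) 0-7(w=5) 1-7(w=7) 2-3(w=1) 2-6(w=6) 4-6(w=1) 5-7(w=11)}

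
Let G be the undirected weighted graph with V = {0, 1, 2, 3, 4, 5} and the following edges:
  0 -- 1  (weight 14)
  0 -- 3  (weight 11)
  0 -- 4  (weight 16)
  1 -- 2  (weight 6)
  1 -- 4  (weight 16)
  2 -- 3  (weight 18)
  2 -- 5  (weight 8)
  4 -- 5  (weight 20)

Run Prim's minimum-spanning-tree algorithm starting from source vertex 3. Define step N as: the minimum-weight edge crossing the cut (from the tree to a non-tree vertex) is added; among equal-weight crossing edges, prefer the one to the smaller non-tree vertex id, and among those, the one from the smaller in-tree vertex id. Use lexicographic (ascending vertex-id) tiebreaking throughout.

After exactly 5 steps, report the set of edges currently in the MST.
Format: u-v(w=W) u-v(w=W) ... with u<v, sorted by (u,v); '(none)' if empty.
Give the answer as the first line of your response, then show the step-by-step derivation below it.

0-1(w=14) 0-3(w=11) 0-4(w=16) 1-2(w=6) 2-5(w=8)

step 1: add edge 0-3 (w=11); MST = {0-3(w=11)}
step 2: add edge 0-1 (w=14); MST = {0-1(w=14) 0-3(w=11)}
step 3: add edge 1-2 (w=6); MST = {0-1(w=14) 0-3(w=11) 1-2(w=6)}
step 4: add edge 2-5 (w=8); MST = {0-1(w=14) 0-3(w=11) 1-2(w=6) 2-5(w=8)}
step 5: add edge 0-4 (w=16); MST = {0-1(w=14) 0-3(w=11) 0-4(w=16) 1-2(w=6) 2-5(w=8)}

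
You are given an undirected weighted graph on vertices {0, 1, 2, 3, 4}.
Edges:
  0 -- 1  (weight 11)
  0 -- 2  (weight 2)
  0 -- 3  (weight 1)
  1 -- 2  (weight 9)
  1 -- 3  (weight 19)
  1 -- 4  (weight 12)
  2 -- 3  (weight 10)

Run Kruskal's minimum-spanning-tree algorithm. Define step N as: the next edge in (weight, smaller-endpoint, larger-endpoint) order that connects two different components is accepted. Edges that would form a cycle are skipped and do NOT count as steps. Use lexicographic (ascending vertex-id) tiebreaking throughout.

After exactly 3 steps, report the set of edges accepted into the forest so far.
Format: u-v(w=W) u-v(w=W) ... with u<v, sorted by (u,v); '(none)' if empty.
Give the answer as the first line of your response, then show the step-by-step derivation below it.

0-2(w=2) 0-3(w=1) 1-2(w=9)

step 1: add edge 0-3 (w=1); MST = {0-3(w=1)}
step 2: add edge 0-2 (w=2); MST = {0-2(w=2) 0-3(w=1)}
step 3: add edge 1-2 (w=9); MST = {0-2(w=2) 0-3(w=1) 1-2(w=9)}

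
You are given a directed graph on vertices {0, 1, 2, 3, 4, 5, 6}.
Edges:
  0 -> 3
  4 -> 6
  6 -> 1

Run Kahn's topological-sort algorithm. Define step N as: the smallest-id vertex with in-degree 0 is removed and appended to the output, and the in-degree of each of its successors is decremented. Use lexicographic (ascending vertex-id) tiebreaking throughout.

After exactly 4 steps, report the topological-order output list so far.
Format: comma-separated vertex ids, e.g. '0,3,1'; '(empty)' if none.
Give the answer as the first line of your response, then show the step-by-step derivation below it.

0,2,3,4

step 1: output 0; order=[0]; indeg=(0,1,0,0,0,0,1)
step 2: output 2; order=[0,2]; indeg=(0,1,0,0,0,0,1)
step 3: output 3; order=[0,2,3]; indeg=(0,1,0,0,0,0,1)
step 4: output 4; order=[0,2,3,4]; indeg=(0,1,0,0,0,0,0)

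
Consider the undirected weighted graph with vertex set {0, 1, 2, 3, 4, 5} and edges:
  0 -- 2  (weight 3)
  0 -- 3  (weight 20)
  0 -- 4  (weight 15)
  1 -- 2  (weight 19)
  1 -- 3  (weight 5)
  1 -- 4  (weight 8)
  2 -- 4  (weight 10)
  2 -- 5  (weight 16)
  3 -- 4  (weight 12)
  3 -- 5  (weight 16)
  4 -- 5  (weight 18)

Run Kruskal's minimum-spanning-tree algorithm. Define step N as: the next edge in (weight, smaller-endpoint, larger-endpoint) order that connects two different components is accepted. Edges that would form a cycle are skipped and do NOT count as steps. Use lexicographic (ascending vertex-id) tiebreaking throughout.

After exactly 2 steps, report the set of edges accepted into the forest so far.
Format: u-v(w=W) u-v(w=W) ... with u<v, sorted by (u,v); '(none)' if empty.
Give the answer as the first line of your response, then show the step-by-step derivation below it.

0-2(w=3) 1-3(w=5)

step 1: add edge 0-2 (w=3); MST = {0-2(w=3)}
step 2: add edge 1-3 (w=5); MST = {0-2(w=3) 1-3(w=5)}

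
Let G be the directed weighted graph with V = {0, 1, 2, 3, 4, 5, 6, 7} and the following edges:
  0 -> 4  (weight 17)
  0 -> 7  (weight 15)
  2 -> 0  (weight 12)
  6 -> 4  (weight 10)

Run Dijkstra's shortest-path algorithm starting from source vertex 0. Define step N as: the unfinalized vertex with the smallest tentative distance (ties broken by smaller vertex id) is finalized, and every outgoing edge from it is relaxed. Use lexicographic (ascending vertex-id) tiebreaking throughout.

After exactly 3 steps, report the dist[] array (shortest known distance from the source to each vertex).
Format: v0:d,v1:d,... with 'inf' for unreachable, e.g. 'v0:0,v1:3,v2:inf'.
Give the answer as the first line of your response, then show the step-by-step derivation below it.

v0:0,v1:inf,v2:inf,v3:inf,v4:17,v5:inf,v6:inf,v7:15

step 1: dist = v0:0,v1:inf,v2:inf,v3:inf,v4:17,v5:inf,v6:inf,v7:15
step 2: dist = v0:0,v1:inf,v2:inf,v3:inf,v4:17,v5:inf,v6:inf,v7:15
step 3: dist = v0:0,v1:inf,v2:inf,v3:inf,v4:17,v5:inf,v6:inf,v7:15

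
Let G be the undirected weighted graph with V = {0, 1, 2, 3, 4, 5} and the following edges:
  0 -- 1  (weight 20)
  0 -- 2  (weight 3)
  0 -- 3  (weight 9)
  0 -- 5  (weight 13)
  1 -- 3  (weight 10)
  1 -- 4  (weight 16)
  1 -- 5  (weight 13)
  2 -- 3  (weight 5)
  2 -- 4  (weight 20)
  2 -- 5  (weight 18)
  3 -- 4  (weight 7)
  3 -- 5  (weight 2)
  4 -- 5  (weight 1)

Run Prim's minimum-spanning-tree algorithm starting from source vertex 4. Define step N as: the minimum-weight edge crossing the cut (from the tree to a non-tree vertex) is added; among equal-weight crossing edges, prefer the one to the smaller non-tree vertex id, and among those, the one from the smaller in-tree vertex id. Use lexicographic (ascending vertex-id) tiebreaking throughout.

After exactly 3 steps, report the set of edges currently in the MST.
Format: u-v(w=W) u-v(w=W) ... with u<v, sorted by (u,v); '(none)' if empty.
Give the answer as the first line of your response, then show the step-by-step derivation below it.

2-3(w=5) 3-5(w=2) 4-5(w=1)

step 1: add edge 4-5 (w=1); MST = {4-5(w=1)}
step 2: add edge 3-5 (w=2); MST = {3-5(w=2) 4-5(w=1)}
step 3: add edge 2-3 (w=5); MST = {2-3(w=5) 3-5(w=2) 4-5(w=1)}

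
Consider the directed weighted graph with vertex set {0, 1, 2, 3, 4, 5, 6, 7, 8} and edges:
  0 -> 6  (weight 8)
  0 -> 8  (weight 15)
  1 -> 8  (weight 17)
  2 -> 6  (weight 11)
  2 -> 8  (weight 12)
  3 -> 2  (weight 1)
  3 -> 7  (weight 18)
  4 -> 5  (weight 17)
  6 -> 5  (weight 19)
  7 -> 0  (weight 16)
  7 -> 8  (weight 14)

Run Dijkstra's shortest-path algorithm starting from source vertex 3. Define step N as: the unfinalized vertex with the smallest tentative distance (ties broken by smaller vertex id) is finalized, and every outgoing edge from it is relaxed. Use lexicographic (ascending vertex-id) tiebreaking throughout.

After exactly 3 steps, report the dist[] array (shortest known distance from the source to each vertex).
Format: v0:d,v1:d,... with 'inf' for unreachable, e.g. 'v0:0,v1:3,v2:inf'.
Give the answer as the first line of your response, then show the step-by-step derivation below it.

v0:inf,v1:inf,v2:1,v3:0,v4:inf,v5:31,v6:12,v7:18,v8:13

step 1: dist = v0:inf,v1:inf,v2:1,v3:0,v4:inf,v5:inf,v6:inf,v7:18,v8:inf
step 2: dist = v0:inf,v1:inf,v2:1,v3:0,v4:inf,v5:inf,v6:12,v7:18,v8:13
step 3: dist = v0:inf,v1:inf,v2:1,v3:0,v4:inf,v5:31,v6:12,v7:18,v8:13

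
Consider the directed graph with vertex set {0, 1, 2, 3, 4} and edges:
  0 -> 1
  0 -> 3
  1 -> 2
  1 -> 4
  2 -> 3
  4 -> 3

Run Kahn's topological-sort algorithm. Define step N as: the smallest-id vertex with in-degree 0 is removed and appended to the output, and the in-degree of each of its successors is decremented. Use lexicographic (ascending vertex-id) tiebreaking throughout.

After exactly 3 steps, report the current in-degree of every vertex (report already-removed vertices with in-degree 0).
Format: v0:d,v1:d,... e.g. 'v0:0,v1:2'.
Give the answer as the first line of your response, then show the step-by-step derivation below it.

v0:0,v1:0,v2:0,v3:1,v4:0

step 1: output 0; order=[0]; indeg=(0,0,1,2,1)
step 2: output 1; order=[0,1]; indeg=(0,0,0,2,0)
step 3: output 2; order=[0,1,2]; indeg=(0,0,0,1,0)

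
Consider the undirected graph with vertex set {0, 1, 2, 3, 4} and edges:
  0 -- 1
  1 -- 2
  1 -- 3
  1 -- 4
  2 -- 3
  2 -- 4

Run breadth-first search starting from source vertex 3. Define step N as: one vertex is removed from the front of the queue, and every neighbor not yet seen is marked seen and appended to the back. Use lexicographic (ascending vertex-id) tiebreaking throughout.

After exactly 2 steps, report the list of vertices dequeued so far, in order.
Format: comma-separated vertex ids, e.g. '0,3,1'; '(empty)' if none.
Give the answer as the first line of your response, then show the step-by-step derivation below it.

3,1

step 1: dequeue 3; queue=[1,2]; order=3
step 2: dequeue 1; queue=[2,0,4]; order=3,1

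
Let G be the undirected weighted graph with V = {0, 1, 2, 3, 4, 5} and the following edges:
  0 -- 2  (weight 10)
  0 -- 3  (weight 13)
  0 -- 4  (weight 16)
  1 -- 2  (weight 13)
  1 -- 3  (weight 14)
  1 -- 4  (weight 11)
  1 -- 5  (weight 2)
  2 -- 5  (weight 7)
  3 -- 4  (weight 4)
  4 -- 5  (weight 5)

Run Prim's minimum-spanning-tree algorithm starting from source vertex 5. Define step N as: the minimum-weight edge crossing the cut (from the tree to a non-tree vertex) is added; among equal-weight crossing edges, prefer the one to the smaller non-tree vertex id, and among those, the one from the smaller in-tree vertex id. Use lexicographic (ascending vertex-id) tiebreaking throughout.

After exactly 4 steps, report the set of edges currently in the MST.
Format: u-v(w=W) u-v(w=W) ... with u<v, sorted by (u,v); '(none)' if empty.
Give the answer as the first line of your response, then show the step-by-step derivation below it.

1-5(w=2) 2-5(w=7) 3-4(w=4) 4-5(w=5)

step 1: add edge 1-5 (w=2); MST = {1-5(w=2)}
step 2: add edge 4-5 (w=5); MST = {1-5(w=2) 4-5(w=5)}
step 3: add edge 3-4 (w=4); MST = {1-5(w=2) 3-4(w=4) 4-5(w=5)}
step 4: add edge 2-5 (w=7); MST = {1-5(w=2) 2-5(w=7) 3-4(w=4) 4-5(w=5)}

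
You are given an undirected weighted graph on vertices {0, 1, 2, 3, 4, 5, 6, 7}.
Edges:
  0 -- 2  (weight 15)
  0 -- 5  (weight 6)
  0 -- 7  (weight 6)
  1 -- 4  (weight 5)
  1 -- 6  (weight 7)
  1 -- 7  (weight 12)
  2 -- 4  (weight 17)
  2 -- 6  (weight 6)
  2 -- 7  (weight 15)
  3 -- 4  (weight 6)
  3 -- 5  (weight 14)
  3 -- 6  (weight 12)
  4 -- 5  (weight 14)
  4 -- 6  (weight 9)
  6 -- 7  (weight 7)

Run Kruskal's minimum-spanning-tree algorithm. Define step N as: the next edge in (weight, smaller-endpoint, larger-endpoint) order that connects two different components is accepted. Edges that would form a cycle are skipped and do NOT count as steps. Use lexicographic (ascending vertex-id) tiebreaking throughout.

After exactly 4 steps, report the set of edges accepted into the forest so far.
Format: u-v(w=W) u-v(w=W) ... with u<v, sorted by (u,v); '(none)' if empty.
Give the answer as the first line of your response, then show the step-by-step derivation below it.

0-5(w=6) 0-7(w=6) 1-4(w=5) 2-6(w=6)

step 1: add edge 1-4 (w=5); MST = {1-4(w=5)}
step 2: add edge 0-5 (w=6); MST = {0-5(w=6) 1-4(w=5)}
step 3: add edge 0-7 (w=6); MST = {0-5(w=6) 0-7(w=6) 1-4(w=5)}
step 4: add edge 2-6 (w=6); MST = {0-5(w=6) 0-7(w=6) 1-4(w=5) 2-6(w=6)}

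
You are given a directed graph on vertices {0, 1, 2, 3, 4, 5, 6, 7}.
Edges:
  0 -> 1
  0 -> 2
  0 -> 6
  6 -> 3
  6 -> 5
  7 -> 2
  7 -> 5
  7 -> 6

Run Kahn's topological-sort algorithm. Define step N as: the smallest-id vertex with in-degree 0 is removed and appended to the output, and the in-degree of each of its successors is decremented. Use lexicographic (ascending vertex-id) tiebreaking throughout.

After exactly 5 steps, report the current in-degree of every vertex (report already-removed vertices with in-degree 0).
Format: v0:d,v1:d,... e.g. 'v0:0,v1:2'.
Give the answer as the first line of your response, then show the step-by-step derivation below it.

v0:0,v1:0,v2:0,v3:1,v4:0,v5:1,v6:0,v7:0

step 1: output 0; order=[0]; indeg=(0,0,1,1,0,2,1,0)
step 2: output 1; order=[0,1]; indeg=(0,0,1,1,0,2,1,0)
step 3: output 4; order=[0,1,4]; indeg=(0,0,1,1,0,2,1,0)
step 4: output 7; order=[0,1,4,7]; indeg=(0,0,0,1,0,1,0,0)
step 5: output 2; order=[0,1,4,7,2]; indeg=(0,0,0,1,0,1,0,0)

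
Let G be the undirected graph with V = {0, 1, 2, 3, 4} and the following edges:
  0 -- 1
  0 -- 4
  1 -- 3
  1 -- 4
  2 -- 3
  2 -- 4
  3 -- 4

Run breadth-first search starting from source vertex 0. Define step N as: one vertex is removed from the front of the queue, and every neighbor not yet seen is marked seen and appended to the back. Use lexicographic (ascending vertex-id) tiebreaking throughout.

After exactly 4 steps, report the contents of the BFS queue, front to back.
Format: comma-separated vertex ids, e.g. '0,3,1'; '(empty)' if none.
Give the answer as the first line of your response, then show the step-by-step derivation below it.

2

step 1: dequeue 0; queue=[1,4]; order=0
step 2: dequeue 1; queue=[4,3]; order=0,1
step 3: dequeue 4; queue=[3,2]; order=0,1,4
step 4: dequeue 3; queue=[2]; order=0,1,4,3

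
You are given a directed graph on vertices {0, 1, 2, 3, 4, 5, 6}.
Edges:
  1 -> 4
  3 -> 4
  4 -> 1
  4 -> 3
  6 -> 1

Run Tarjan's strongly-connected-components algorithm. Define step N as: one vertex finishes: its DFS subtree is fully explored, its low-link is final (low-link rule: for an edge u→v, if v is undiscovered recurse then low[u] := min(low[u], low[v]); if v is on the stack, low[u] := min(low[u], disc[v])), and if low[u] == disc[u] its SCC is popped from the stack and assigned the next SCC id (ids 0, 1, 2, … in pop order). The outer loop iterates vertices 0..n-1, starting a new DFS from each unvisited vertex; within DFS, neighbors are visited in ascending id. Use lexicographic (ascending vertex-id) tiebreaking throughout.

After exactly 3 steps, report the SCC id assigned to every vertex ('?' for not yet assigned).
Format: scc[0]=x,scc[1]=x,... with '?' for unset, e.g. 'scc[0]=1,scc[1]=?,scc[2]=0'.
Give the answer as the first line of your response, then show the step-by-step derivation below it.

scc[0]=0,scc[1]=?,scc[2]=?,scc[3]=?,scc[4]=?,scc[5]=?,scc[6]=?

step 1: low=(low[0]=0,low[1]=?,low[2]=?,low[3]=?,low[4]=?,low[5]=?,low[6]=?); scc=(scc[0]=0,scc[1]=?,scc[2]=?,scc[3]=?,scc[4]=?,scc[5]=?,scc[6]=?)
step 2: low=(low[0]=0,low[1]=1,low[2]=?,low[3]=2,low[4]=1,low[5]=?,low[6]=?); scc=(scc[0]=0,scc[1]=?,scc[2]=?,scc[3]=?,scc[4]=?,scc[5]=?,scc[6]=?)
step 3: low=(low[0]=0,low[1]=1,low[2]=?,low[3]=2,low[4]=1,low[5]=?,low[6]=?); scc=(scc[0]=0,scc[1]=?,scc[2]=?,scc[3]=?,scc[4]=?,scc[5]=?,scc[6]=?)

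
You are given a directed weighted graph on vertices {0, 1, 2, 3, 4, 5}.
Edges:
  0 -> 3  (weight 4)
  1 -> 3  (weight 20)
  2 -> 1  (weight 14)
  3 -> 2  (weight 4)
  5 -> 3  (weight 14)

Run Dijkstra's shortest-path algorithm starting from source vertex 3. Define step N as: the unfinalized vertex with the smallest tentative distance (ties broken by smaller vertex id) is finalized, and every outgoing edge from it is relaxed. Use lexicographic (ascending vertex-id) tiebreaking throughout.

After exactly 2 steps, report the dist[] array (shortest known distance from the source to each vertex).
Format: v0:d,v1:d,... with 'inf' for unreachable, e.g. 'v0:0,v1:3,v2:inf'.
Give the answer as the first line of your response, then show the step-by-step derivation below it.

v0:inf,v1:18,v2:4,v3:0,v4:inf,v5:inf

step 1: dist = v0:inf,v1:inf,v2:4,v3:0,v4:inf,v5:inf
step 2: dist = v0:inf,v1:18,v2:4,v3:0,v4:inf,v5:inf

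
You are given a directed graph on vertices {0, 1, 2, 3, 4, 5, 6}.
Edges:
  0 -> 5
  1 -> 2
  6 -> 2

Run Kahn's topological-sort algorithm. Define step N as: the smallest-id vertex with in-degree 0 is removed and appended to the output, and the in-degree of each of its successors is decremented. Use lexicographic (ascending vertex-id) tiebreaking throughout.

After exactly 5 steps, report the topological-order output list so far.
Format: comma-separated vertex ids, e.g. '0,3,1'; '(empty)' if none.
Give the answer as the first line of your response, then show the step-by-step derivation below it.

0,1,3,4,5

step 1: output 0; order=[0]; indeg=(0,0,2,0,0,0,0)
step 2: output 1; order=[0,1]; indeg=(0,0,1,0,0,0,0)
step 3: output 3; order=[0,1,3]; indeg=(0,0,1,0,0,0,0)
step 4: output 4; order=[0,1,3,4]; indeg=(0,0,1,0,0,0,0)
step 5: output 5; order=[0,1,3,4,5]; indeg=(0,0,1,0,0,0,0)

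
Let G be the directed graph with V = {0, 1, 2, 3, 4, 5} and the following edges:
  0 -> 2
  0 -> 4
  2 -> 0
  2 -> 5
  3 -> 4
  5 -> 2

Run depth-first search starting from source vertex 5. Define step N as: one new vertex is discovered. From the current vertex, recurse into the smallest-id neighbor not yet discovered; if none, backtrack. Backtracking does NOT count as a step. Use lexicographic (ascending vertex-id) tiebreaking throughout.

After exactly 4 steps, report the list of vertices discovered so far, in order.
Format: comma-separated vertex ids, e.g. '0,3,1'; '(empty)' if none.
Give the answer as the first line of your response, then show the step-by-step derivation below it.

5,2,0,4

step 1: discover 5; path=5; order=5
step 2: discover 2; path=5>2; order=5,2
step 3: discover 0; path=5>2>0; order=5,2,0
step 4: discover 4; path=5>2>0>4; order=5,2,0,4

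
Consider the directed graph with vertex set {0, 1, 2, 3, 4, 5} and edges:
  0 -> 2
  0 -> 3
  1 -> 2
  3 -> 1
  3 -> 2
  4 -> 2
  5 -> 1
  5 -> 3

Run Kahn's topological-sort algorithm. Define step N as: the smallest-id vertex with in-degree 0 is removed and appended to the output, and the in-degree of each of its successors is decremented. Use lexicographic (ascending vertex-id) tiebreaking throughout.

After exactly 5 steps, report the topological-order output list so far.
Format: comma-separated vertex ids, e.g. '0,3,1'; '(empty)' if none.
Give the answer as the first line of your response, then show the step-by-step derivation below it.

0,4,5,3,1

step 1: output 0; order=[0]; indeg=(0,2,3,1,0,0)
step 2: output 4; order=[0,4]; indeg=(0,2,2,1,0,0)
step 3: output 5; order=[0,4,5]; indeg=(0,1,2,0,0,0)
step 4: output 3; order=[0,4,5,3]; indeg=(0,0,1,0,0,0)
step 5: output 1; order=[0,4,5,3,1]; indeg=(0,0,0,0,0,0)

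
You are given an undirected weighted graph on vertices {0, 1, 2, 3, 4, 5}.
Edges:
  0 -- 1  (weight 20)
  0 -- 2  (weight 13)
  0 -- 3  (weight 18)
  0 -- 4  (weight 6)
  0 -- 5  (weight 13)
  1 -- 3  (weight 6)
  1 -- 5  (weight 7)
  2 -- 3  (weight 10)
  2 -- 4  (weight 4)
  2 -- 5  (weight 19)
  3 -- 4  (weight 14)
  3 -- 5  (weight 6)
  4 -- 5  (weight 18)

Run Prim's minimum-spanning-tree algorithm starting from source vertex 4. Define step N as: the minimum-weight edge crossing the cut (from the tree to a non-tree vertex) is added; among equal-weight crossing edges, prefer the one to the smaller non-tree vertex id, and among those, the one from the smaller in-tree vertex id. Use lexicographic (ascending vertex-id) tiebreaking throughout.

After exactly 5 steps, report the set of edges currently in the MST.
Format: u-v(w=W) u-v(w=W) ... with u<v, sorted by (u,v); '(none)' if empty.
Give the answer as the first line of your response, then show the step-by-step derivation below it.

0-4(w=6) 1-3(w=6) 2-3(w=10) 2-4(w=4) 3-5(w=6)

step 1: add edge 2-4 (w=4); MST = {2-4(w=4)}
step 2: add edge 0-4 (w=6); MST = {0-4(w=6) 2-4(w=4)}
step 3: add edge 2-3 (w=10); MST = {0-4(w=6) 2-3(w=10) 2-4(w=4)}
step 4: add edge 1-3 (w=6); MST = {0-4(w=6) 1-3(w=6) 2-3(w=10) 2-4(w=4)}
step 5: add edge 3-5 (w=6); MST = {0-4(w=6) 1-3(w=6) 2-3(w=10) 2-4(w=4) 3-5(w=6)}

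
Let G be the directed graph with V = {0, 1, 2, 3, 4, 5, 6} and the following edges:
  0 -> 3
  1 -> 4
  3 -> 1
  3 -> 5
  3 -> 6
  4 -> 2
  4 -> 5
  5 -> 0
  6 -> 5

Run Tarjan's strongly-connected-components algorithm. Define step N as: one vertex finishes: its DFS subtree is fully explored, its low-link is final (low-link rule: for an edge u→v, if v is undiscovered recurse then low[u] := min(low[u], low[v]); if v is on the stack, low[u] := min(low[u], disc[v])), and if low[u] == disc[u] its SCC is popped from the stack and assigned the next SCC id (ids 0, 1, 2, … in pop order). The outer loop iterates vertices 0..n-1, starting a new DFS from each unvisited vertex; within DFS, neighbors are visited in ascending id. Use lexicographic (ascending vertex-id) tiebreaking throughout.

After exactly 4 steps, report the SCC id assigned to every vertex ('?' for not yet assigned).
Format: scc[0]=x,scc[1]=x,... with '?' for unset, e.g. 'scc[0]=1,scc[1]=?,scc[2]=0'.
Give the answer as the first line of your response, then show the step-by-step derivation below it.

scc[0]=?,scc[1]=?,scc[2]=0,scc[3]=?,scc[4]=?,scc[5]=?,scc[6]=?

step 1: low=(low[0]=0,low[1]=2,low[2]=4,low[3]=1,low[4]=3,low[5]=?,low[6]=?); scc=(scc[0]=?,scc[1]=?,scc[2]=0,scc[3]=?,scc[4]=?,scc[5]=?,scc[6]=?)
step 2: low=(low[0]=0,low[1]=2,low[2]=4,low[3]=1,low[4]=3,low[5]=0,low[6]=?); scc=(scc[0]=?,scc[1]=?,scc[2]=0,scc[3]=?,scc[4]=?,scc[5]=?,scc[6]=?)
step 3: low=(low[0]=0,low[1]=2,low[2]=4,low[3]=1,low[4]=0,low[5]=0,low[6]=?); scc=(scc[0]=?,scc[1]=?,scc[2]=0,scc[3]=?,scc[4]=?,scc[5]=?,scc[6]=?)
step 4: low=(low[0]=0,low[1]=0,low[2]=4,low[3]=1,low[4]=0,low[5]=0,low[6]=?); scc=(scc[0]=?,scc[1]=?,scc[2]=0,scc[3]=?,scc[4]=?,scc[5]=?,scc[6]=?)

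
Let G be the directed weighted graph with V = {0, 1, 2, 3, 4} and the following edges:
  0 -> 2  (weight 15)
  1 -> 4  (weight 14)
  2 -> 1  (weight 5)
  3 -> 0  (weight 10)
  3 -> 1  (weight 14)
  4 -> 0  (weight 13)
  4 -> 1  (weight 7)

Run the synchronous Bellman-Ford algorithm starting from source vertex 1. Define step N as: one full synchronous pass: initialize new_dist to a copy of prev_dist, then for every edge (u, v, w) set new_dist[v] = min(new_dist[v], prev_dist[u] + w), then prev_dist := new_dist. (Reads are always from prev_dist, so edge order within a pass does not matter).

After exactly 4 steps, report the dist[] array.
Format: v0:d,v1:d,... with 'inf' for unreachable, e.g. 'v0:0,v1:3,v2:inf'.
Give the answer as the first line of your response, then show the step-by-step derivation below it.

v0:27,v1:0,v2:42,v3:inf,v4:14

step 1: dist = v0:inf,v1:0,v2:inf,v3:inf,v4:14
step 2: dist = v0:27,v1:0,v2:inf,v3:inf,v4:14
step 3: dist = v0:27,v1:0,v2:42,v3:inf,v4:14
step 4: dist = v0:27,v1:0,v2:42,v3:inf,v4:14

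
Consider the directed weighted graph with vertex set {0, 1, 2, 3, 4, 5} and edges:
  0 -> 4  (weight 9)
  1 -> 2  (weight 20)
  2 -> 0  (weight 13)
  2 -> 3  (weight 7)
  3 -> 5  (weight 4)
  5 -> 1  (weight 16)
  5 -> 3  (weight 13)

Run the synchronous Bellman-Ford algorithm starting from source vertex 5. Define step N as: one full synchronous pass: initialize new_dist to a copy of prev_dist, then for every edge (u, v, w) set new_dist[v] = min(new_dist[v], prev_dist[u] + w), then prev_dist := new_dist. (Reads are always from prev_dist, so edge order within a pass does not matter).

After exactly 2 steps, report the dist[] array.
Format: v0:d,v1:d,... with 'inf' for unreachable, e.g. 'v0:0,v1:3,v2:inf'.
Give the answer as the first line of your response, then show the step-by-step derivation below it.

v0:inf,v1:16,v2:36,v3:13,v4:inf,v5:0

step 1: dist = v0:inf,v1:16,v2:inf,v3:13,v4:inf,v5:0
step 2: dist = v0:inf,v1:16,v2:36,v3:13,v4:inf,v5:0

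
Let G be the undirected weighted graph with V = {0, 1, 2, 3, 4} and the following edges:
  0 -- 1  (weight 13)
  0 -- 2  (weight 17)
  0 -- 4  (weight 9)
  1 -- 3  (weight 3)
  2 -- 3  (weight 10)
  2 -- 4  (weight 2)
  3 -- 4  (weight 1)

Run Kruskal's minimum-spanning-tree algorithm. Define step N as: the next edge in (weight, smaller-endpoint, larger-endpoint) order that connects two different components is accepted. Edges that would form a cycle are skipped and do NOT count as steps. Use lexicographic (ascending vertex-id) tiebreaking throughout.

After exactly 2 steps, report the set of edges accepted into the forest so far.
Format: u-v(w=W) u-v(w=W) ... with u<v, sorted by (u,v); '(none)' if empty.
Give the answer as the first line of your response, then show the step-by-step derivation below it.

2-4(w=2) 3-4(w=1)

step 1: add edge 3-4 (w=1); MST = {3-4(w=1)}
step 2: add edge 2-4 (w=2); MST = {2-4(w=2) 3-4(w=1)}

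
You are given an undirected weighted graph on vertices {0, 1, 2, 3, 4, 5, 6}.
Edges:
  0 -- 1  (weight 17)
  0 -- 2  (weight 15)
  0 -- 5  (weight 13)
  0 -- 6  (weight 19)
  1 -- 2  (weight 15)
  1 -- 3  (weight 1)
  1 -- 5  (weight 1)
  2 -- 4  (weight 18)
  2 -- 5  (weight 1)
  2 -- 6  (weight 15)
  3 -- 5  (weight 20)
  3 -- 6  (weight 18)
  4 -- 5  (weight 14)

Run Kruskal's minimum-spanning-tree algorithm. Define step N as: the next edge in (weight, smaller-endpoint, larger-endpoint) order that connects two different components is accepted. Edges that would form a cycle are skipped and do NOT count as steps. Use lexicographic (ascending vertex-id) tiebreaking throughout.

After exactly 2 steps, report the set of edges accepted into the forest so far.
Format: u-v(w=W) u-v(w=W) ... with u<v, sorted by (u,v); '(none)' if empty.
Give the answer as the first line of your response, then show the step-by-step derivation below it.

1-3(w=1) 1-5(w=1)

step 1: add edge 1-3 (w=1); MST = {1-3(w=1)}
step 2: add edge 1-5 (w=1); MST = {1-3(w=1) 1-5(w=1)}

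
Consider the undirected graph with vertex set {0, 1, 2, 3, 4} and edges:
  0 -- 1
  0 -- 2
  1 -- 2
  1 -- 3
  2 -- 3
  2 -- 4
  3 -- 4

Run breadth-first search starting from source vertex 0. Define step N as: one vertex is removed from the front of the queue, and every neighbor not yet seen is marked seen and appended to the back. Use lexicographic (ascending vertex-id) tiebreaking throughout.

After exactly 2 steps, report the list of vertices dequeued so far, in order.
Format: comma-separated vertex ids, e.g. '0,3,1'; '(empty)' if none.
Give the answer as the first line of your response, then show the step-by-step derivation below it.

0,1

step 1: dequeue 0; queue=[1,2]; order=0
step 2: dequeue 1; queue=[2,3]; order=0,1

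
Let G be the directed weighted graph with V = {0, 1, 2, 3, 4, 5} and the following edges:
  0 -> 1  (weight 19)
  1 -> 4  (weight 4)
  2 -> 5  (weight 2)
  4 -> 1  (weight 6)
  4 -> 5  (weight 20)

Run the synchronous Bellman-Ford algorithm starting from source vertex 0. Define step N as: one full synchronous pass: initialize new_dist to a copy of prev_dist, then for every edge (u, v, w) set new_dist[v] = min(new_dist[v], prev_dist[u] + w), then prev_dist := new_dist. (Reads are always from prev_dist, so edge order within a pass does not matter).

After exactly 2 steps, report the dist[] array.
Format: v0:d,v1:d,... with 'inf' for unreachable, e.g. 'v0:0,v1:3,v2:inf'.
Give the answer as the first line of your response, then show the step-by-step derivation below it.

v0:0,v1:19,v2:inf,v3:inf,v4:23,v5:inf

step 1: dist = v0:0,v1:19,v2:inf,v3:inf,v4:inf,v5:inf
step 2: dist = v0:0,v1:19,v2:inf,v3:inf,v4:23,v5:inf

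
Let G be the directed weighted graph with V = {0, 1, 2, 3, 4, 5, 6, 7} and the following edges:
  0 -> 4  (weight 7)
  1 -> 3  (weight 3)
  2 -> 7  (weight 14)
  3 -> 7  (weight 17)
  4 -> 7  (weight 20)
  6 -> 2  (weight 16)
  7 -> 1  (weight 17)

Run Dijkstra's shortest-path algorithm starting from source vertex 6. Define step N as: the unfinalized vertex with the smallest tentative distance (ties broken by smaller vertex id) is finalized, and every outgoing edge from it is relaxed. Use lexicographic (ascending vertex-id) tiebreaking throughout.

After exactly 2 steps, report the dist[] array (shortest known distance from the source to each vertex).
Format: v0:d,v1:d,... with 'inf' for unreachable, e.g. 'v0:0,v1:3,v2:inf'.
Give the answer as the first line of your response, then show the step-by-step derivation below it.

v0:inf,v1:inf,v2:16,v3:inf,v4:inf,v5:inf,v6:0,v7:30

step 1: dist = v0:inf,v1:inf,v2:16,v3:inf,v4:inf,v5:inf,v6:0,v7:inf
step 2: dist = v0:inf,v1:inf,v2:16,v3:inf,v4:inf,v5:inf,v6:0,v7:30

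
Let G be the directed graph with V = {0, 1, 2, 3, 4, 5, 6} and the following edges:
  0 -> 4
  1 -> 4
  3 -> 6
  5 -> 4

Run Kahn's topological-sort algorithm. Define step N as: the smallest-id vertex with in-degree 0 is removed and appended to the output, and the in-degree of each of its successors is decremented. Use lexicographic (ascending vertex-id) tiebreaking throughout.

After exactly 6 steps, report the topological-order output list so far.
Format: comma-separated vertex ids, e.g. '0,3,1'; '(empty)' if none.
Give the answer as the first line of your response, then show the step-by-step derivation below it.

0,1,2,3,5,4

step 1: output 0; order=[0]; indeg=(0,0,0,0,2,0,1)
step 2: output 1; order=[0,1]; indeg=(0,0,0,0,1,0,1)
step 3: output 2; order=[0,1,2]; indeg=(0,0,0,0,1,0,1)
step 4: output 3; order=[0,1,2,3]; indeg=(0,0,0,0,1,0,0)
step 5: output 5; order=[0,1,2,3,5]; indeg=(0,0,0,0,0,0,0)
step 6: output 4; order=[0,1,2,3,5,4]; indeg=(0,0,0,0,0,0,0)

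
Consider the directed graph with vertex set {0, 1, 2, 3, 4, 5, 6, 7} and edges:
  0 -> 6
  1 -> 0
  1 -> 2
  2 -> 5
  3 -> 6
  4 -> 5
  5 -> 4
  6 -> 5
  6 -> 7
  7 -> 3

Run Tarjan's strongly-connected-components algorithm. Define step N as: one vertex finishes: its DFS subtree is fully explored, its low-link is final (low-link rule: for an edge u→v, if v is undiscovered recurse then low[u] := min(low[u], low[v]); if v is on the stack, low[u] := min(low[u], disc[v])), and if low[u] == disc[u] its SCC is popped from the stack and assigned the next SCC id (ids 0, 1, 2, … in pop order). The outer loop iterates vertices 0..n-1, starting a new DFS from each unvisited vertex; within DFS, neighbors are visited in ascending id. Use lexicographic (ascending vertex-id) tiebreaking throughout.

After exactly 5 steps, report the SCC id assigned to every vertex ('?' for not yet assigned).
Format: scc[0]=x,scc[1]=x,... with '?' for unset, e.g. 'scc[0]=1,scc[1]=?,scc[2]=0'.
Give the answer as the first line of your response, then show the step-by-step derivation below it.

scc[0]=?,scc[1]=?,scc[2]=?,scc[3]=1,scc[4]=0,scc[5]=0,scc[6]=1,scc[7]=1

step 1: low=(low[0]=0,low[1]=?,low[2]=?,low[3]=?,low[4]=2,low[5]=2,low[6]=1,low[7]=?); scc=(scc[0]=?,scc[1]=?,scc[2]=?,scc[3]=?,scc[4]=?,scc[5]=?,scc[6]=?,scc[7]=?)
step 2: low=(low[0]=0,low[1]=?,low[2]=?,low[3]=?,low[4]=2,low[5]=2,low[6]=1,low[7]=?); scc=(scc[0]=?,scc[1]=?,scc[2]=?,scc[3]=?,scc[4]=0,scc[5]=0,scc[6]=?,scc[7]=?)
step 3: low=(low[0]=0,low[1]=?,low[2]=?,low[3]=1,low[4]=2,low[5]=2,low[6]=1,low[7]=4); scc=(scc[0]=?,scc[1]=?,scc[2]=?,scc[3]=?,scc[4]=0,scc[5]=0,scc[6]=?,scc[7]=?)
step 4: low=(low[0]=0,low[1]=?,low[2]=?,low[3]=1,low[4]=2,low[5]=2,low[6]=1,low[7]=1); scc=(scc[0]=?,scc[1]=?,scc[2]=?,scc[3]=?,scc[4]=0,scc[5]=0,scc[6]=?,scc[7]=?)
step 5: low=(low[0]=0,low[1]=?,low[2]=?,low[3]=1,low[4]=2,low[5]=2,low[6]=1,low[7]=1); scc=(scc[0]=?,scc[1]=?,scc[2]=?,scc[3]=1,scc[4]=0,scc[5]=0,scc[6]=1,scc[7]=1)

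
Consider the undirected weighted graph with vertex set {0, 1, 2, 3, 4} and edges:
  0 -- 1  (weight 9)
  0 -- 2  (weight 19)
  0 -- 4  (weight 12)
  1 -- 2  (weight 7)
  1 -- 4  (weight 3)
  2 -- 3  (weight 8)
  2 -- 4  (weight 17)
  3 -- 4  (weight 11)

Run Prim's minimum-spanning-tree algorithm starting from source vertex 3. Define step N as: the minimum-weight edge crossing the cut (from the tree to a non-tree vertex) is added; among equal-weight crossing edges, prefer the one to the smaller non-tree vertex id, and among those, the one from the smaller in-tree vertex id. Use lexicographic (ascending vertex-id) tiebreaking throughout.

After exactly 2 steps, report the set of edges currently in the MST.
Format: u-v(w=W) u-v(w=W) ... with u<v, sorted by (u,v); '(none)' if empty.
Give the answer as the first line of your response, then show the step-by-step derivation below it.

1-2(w=7) 2-3(w=8)

step 1: add edge 2-3 (w=8); MST = {2-3(w=8)}
step 2: add edge 1-2 (w=7); MST = {1-2(w=7) 2-3(w=8)}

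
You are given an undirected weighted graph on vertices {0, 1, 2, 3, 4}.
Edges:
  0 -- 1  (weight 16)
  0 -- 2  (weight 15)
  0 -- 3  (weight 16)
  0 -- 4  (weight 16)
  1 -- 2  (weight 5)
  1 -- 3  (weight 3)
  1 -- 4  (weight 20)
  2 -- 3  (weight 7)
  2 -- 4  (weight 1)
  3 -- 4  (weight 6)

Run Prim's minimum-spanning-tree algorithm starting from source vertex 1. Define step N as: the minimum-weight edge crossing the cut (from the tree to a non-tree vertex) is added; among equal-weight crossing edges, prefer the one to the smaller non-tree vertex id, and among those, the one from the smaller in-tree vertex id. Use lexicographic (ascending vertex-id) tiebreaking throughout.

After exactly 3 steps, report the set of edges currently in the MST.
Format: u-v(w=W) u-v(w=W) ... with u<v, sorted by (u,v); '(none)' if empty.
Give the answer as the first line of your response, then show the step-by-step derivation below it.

1-2(w=5) 1-3(w=3) 2-4(w=1)

step 1: add edge 1-3 (w=3); MST = {1-3(w=3)}
step 2: add edge 1-2 (w=5); MST = {1-2(w=5) 1-3(w=3)}
step 3: add edge 2-4 (w=1); MST = {1-2(w=5) 1-3(w=3) 2-4(w=1)}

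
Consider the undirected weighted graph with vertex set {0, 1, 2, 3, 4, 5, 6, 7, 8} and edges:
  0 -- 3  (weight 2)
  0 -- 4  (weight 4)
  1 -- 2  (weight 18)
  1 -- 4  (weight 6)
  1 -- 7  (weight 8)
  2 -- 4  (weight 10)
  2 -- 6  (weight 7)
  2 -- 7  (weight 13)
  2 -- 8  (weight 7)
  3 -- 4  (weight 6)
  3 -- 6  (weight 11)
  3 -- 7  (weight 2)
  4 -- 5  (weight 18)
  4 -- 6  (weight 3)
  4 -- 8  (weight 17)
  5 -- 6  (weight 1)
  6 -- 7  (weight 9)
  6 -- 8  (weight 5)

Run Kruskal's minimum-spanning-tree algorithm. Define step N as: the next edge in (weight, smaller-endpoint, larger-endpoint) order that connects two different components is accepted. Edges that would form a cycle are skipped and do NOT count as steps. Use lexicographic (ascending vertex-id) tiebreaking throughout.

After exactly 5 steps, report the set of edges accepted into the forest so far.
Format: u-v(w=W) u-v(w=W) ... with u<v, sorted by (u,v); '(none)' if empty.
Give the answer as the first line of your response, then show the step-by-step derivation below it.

0-3(w=2) 0-4(w=4) 3-7(w=2) 4-6(w=3) 5-6(w=1)

step 1: add edge 5-6 (w=1); MST = {5-6(w=1)}
step 2: add edge 0-3 (w=2); MST = {0-3(w=2) 5-6(w=1)}
step 3: add edge 3-7 (w=2); MST = {0-3(w=2) 3-7(w=2) 5-6(w=1)}
step 4: add edge 4-6 (w=3); MST = {0-3(w=2) 3-7(w=2) 4-6(w=3) 5-6(w=1)}
step 5: add edge 0-4 (w=4); MST = {0-3(w=2) 0-4(w=4) 3-7(w=2) 4-6(w=3) 5-6(w=1)}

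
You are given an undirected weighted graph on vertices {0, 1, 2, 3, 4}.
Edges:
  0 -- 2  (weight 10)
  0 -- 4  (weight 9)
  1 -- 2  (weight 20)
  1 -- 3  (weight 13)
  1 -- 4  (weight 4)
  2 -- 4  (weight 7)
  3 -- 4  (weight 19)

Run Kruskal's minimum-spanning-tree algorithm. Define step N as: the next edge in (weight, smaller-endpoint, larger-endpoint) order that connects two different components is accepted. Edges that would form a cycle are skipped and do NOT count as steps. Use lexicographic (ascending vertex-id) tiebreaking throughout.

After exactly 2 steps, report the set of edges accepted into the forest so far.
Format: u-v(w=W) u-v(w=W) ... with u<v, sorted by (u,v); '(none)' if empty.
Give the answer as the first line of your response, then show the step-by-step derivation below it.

1-4(w=4) 2-4(w=7)

step 1: add edge 1-4 (w=4); MST = {1-4(w=4)}
step 2: add edge 2-4 (w=7); MST = {1-4(w=4) 2-4(w=7)}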